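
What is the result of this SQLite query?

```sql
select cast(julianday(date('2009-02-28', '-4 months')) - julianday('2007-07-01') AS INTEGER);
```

485

Adding -4 months to 2009-02-28 gives 2008-10-28.
30 days remain in July 2007 after the 1st (31 − 1).
Full months from August 2007 through September 2008 contribute their day counts.
Then 28 days into October 2008.
Total: 30 + 31 + 30 + 31 + 30 + 31 + 31 + 29 + 31 + 30 + 31 + 30 + 31 + 31 + 30 + 28 = 485.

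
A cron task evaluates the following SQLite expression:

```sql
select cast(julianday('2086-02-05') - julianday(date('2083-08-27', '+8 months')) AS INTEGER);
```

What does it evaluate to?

649

Adding +8 months to 2083-08-27 gives 2084-04-27.
3 days remain in April 2084 after the 27th (30 − 27).
Full months from May 2084 through January 2086 contribute their day counts.
Then 5 days into February 2086.
Total: 3 + 31 + 30 + 31 + 31 + 30 + 31 + 30 + 31 + 31 + 28 + 31 + 30 + 31 + 30 + 31 + 31 + 30 + 31 + 30 + 31 + 31 + 5 = 649.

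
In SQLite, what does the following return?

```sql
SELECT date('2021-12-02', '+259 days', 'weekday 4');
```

Applying '+259 days' to 2021-12-02: counting 259 days forward gives 2022-08-18.
`weekday 4` advances to the next Thursday; 2022-08-18 is already a Thursday, so it stays at 2022-08-18.

2022-08-18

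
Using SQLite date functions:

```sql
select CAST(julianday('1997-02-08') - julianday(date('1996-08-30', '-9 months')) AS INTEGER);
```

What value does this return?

436

Adding -9 months to 1996-08-30 gives 1995-11-30.
0 days remain in November 1995 after the 30th (30 − 30).
Full months from December 1995 through January 1997 contribute their day counts.
Then 8 days into February 1997.
Total: 0 + 31 + 31 + 29 + 31 + 30 + 31 + 30 + 31 + 31 + 30 + 31 + 30 + 31 + 31 + 8 = 436.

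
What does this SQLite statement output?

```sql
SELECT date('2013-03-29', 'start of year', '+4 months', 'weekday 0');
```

`start of year` rewinds 2013-03-29 to 2013-01-01.
Adding +4 months to 2013-01-01 gives 2013-05-01.
`weekday 0` advances to the next Sunday; 2013-05-01 is a Wednesday, so it moves forward to 2013-05-05.

2013-05-05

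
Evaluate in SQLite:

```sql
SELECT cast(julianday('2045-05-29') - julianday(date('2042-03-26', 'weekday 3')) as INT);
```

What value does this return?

1160

`weekday 3` advances to the next Wednesday; 2042-03-26 is already a Wednesday, so it stays at 2042-03-26.
5 days remain in March 2042 after the 26th (31 − 26).
Full months from April 2042 through April 2045 contribute their day counts.
Then 29 days into May 2045.
Total: 5 + 30 + 31 + 30 + 31 + 31 + 30 + 31 + 30 + 31 + 31 + 28 + 31 + 30 + 31 + 30 + 31 + 31 + 30 + 31 + 30 + 31 + 31 + 29 + 31 + 30 + 31 + 30 + 31 + 31 + 30 + 31 + 30 + 31 + 31 + 28 + 31 + 30 + 29 = 1160.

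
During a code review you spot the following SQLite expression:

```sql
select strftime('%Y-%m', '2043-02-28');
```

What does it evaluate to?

`%Y-%m` extracts the year-month: 2043-02.

2043-02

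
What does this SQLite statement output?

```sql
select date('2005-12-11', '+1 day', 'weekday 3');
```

Advancing 1 more day within December lands on 2005-12-12.
`weekday 3` advances to the next Wednesday; 2005-12-12 is a Monday, so it moves forward to 2005-12-14.

2005-12-14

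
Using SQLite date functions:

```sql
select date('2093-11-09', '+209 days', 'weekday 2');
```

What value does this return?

2094-06-08

Applying '+209 days' to 2093-11-09: counting 209 days forward gives 2094-06-06.
`weekday 2` advances to the next Tuesday; 2094-06-06 is a Sunday, so it moves forward to 2094-06-08.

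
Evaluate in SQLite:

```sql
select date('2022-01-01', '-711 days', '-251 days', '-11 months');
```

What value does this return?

Applying '-711 days' to 2022-01-01: counting 711 days back gives 2020-01-21.
Applying '-251 days' to 2020-01-21: counting 251 days back gives 2019-05-15.
Adding -11 months to 2019-05-15 gives 2018-06-15.

2018-06-15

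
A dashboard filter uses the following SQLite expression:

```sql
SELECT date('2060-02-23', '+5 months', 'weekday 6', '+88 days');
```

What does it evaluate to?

2060-10-20

Adding +5 months to 2060-02-23 gives 2060-07-23.
`weekday 6` advances to the next Saturday; 2060-07-23 is a Friday, so it moves forward to 2060-07-24.
Applying '+88 days' to 2060-07-24: counting 88 days forward gives 2060-10-20.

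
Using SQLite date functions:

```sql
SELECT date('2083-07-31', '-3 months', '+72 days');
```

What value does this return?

Adding -3 months to 2083-07-31 targets 2083-04-31. April 2083 has only 30 days, so SQLite normalizes the 1-day overflow forward to 2083-05-01.
Applying '+72 days' to 2083-05-01: counting 72 days forward gives 2083-07-12.

2083-07-12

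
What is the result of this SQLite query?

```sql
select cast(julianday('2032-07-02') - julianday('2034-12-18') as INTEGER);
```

29 days remain in July 2032 after the 2nd (31 − 2).
Full months from August 2032 through November 2034 contribute their day counts.
Then 18 days into December 2034.
Total: 29 + 31 + 30 + 31 + 30 + 31 + 31 + 28 + 31 + 30 + 31 + 30 + 31 + 31 + 30 + 31 + 30 + 31 + 31 + 28 + 31 + 30 + 31 + 30 + 31 + 31 + 30 + 31 + 30 + 18 = 899.
The subtraction is earlier − later, so the result is −899 → -899.

-899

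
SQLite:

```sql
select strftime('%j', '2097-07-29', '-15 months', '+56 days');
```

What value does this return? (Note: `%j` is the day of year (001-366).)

First apply '-15 months', '+56 days': 2097-07-29 → 2096-06-24.
Day-of-year for 2096-06-24: days since 2096-01-01 inclusive = 176, zero-padded to 176.

176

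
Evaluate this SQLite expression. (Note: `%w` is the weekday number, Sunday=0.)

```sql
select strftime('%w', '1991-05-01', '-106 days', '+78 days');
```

First apply '-106 days', '+78 days': 1991-05-01 → 1991-04-03.
1991-04-03 is a Wednesday; with Sunday=0 that is 3.

3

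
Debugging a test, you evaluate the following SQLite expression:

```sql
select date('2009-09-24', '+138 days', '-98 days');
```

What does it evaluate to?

2009-11-03

Applying '+138 days' to 2009-09-24: counting 138 days forward gives 2010-02-09.
Applying '-98 days' to 2010-02-09: counting 98 days back gives 2009-11-03.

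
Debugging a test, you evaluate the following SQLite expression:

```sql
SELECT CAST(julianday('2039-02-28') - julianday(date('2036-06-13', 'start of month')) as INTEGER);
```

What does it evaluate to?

`start of month` rewinds 2036-06-13 to 2036-06-01.
29 days remain in June 2036 after the 1st (30 − 1).
Full months from July 2036 through January 2039 contribute their day counts.
Then 28 days into February 2039.
Total: 29 + 31 + 31 + 30 + 31 + 30 + 31 + 31 + 28 + 31 + 30 + 31 + 30 + 31 + 31 + 30 + 31 + 30 + 31 + 31 + 28 + 31 + 30 + 31 + 30 + 31 + 31 + 30 + 31 + 30 + 31 + 31 + 28 = 1002.

1002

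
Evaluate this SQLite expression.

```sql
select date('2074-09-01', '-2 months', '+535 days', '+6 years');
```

2081-12-18

Adding -2 months to 2074-09-01 gives 2074-07-01.
Applying '+535 days' to 2074-07-01: counting 535 days forward gives 2075-12-18.
Adding +6 years to 2075-12-18 gives 2081-12-18.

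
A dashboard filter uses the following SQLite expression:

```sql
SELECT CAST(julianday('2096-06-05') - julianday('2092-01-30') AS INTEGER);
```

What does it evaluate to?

1 day remains in January 2092 after the 30th (31 − 30).
Full months from February 2092 through May 2096 contribute their day counts.
Then 5 days into June 2096.
Total: 1 + 29 + 31 + 30 + 31 + 30 + 31 + 31 + 30 + 31 + 30 + 31 + 31 + 28 + 31 + 30 + 31 + 30 + 31 + 31 + 30 + 31 + 30 + 31 + 31 + 28 + 31 + 30 + 31 + 30 + 31 + 31 + 30 + 31 + 30 + 31 + 31 + 28 + 31 + 30 + 31 + 30 + 31 + 31 + 30 + 31 + 30 + 31 + 31 + 29 + 31 + 30 + 31 + 5 = 1588.

1588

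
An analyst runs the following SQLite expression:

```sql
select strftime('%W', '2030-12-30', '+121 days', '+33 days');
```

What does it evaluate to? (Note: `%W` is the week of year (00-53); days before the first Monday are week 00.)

First apply '+121 days', '+33 days': 2030-12-30 → 2031-06-02.
2031-06-02 is a Monday. SQLite's %W counts Mondays since the year started; the result is 22.

22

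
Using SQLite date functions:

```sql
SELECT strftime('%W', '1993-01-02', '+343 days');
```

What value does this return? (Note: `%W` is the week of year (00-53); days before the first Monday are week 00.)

First apply '+343 days': 1993-01-02 → 1993-12-11.
1993-12-11 is a Saturday. SQLite's %W counts Mondays since the year started; the result is 49.

49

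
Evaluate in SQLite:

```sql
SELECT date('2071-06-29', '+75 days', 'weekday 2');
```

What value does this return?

Applying '+75 days' to 2071-06-29: counting 75 days forward gives 2071-09-12.
`weekday 2` advances to the next Tuesday; 2071-09-12 is a Saturday, so it moves forward to 2071-09-15.

2071-09-15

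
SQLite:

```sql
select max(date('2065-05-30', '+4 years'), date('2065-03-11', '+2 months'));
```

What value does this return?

2069-05-30

date('2065-05-30', '+4 years') → 2069-05-30.
date('2065-03-11', '+2 months') → 2065-05-11.
Later of the two is 2069-05-30.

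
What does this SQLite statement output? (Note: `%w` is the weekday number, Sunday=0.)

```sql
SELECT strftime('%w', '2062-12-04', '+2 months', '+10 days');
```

First apply '+2 months', '+10 days': 2062-12-04 → 2063-02-14.
2063-02-14 is a Wednesday; with Sunday=0 that is 3.

3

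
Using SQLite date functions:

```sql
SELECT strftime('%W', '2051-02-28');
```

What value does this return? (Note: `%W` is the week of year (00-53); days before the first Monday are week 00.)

2051-02-28 is a Tuesday. SQLite's %W counts Mondays since the year started; the result is 09.

09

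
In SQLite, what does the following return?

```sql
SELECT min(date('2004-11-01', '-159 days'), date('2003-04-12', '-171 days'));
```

date('2004-11-01', '-159 days') → 2004-05-26.
date('2003-04-12', '-171 days') → 2002-10-23.
Earlier of the two is 2002-10-23.

2002-10-23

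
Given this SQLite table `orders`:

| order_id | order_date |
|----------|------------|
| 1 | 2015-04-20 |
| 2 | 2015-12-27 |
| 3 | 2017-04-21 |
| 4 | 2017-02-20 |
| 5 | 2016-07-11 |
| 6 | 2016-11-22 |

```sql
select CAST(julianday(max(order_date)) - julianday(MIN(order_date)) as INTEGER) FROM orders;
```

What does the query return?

MIN = 2015-04-20, MAX = 2017-04-21.
10 days remain in April 2015 after the 20th (30 − 20).
Full months from May 2015 through March 2017 contribute their day counts.
Then 21 days into April 2017.
Total: 10 + 31 + 30 + 31 + 31 + 30 + 31 + 30 + 31 + 31 + 29 + 31 + 30 + 31 + 30 + 31 + 31 + 30 + 31 + 30 + 31 + 31 + 28 + 31 + 21 = 732.

732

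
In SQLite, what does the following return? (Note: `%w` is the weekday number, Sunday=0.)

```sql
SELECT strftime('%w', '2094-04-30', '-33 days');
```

0

First apply '-33 days': 2094-04-30 → 2094-03-28.
2094-03-28 is a Sunday; with Sunday=0 that is 0.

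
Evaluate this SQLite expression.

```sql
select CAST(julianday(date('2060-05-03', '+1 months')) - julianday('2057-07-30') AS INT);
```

Adding +1 month to 2060-05-03 gives 2060-06-03.
1 day remains in July 2057 after the 30th (31 − 30).
Full months from August 2057 through May 2060 contribute their day counts.
Then 3 days into June 2060.
Total: 1 + 31 + 30 + 31 + 30 + 31 + 31 + 28 + 31 + 30 + 31 + 30 + 31 + 31 + 30 + 31 + 30 + 31 + 31 + 28 + 31 + 30 + 31 + 30 + 31 + 31 + 30 + 31 + 30 + 31 + 31 + 29 + 31 + 30 + 31 + 3 = 1039.

1039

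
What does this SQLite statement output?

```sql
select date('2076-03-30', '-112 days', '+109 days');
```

2076-03-27

Applying '-112 days' to 2076-03-30: counting 112 days back gives 2075-12-09.
Applying '+109 days' to 2075-12-09: counting 109 days forward gives 2076-03-27.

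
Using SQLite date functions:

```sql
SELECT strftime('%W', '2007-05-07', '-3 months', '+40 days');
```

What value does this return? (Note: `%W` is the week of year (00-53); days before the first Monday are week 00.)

First apply '-3 months', '+40 days': 2007-05-07 → 2007-03-19.
2007-03-19 is a Monday. SQLite's %W counts Mondays since the year started; the result is 12.

12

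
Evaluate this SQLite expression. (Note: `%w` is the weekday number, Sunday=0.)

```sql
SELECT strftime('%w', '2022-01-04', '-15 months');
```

First apply '-15 months': 2022-01-04 → 2020-10-04.
2020-10-04 is a Sunday; with Sunday=0 that is 0.

0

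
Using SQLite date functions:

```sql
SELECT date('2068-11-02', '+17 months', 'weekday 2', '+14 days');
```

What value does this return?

Adding +17 months to 2068-11-02 gives 2070-04-02.
`weekday 2` advances to the next Tuesday; 2070-04-02 is a Wednesday, so it moves forward to 2070-04-08.
Advancing 14 more days within April lands on 2070-04-22.

2070-04-22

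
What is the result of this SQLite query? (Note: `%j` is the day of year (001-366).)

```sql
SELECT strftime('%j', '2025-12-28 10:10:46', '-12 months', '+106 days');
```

103

First apply '-12 months', '+106 days': 2025-12-28 10:10:46 → 2025-04-13 10:10:46.
Day-of-year for 2025-04-13: days since 2025-01-01 inclusive = 103, zero-padded to 103.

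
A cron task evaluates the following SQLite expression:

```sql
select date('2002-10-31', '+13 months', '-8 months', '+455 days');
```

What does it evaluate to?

2004-06-29

Adding +13 months to 2002-10-31 targets 2003-11-31. November 2003 has only 30 days, so SQLite normalizes the 1-day overflow forward to 2003-12-01.
Adding -8 months to 2003-12-01 gives 2003-04-01.
Applying '+455 days' to 2003-04-01: counting 455 days forward gives 2004-06-29.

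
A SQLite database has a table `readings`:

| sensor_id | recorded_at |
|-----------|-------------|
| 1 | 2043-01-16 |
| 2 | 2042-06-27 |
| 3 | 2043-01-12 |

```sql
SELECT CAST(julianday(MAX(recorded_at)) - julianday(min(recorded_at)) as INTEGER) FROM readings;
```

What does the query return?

203

MIN = 2042-06-27, MAX = 2043-01-16.
3 days remain in June 2042 after the 27th (30 − 27).
Full months from July 2042 through December 2042 contribute their day counts.
Then 16 days into January 2043.
Total: 3 + 31 + 31 + 30 + 31 + 30 + 31 + 16 = 203.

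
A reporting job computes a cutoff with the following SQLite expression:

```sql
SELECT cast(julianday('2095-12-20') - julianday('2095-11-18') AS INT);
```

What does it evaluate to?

12 days remain in November 2095 after the 18th (30 − 18).
Then 20 days into December 2095.
Total: 12 + 20 = 32.

32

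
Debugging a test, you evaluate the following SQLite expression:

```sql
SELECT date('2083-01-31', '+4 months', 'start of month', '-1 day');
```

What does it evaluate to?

2083-04-30

Adding +4 months to 2083-01-31 gives 2083-05-31.
`start of month` rewinds 2083-05-31 to 2083-05-01.
Going back 1 day from 2083-05-01 reaches 2083-04-30 (last day of April, 30 days).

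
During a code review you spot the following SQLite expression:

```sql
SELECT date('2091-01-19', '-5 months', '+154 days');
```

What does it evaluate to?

2091-01-20

Adding -5 months to 2091-01-19 gives 2090-08-19.
Applying '+154 days' to 2090-08-19: counting 154 days forward gives 2091-01-20.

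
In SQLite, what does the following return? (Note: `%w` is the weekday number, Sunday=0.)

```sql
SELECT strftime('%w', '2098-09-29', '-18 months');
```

5

First apply '-18 months': 2098-09-29 → 2097-03-29.
2097-03-29 is a Friday; with Sunday=0 that is 5.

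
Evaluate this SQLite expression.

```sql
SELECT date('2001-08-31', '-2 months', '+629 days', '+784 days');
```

2005-05-14

Adding -2 months to 2001-08-31 targets 2001-06-31. June 2001 has only 30 days, so SQLite normalizes the 1-day overflow forward to 2001-07-01.
Applying '+629 days' to 2001-07-01: counting 629 days forward gives 2003-03-22.
Applying '+784 days' to 2003-03-22: counting 784 days forward gives 2005-05-14.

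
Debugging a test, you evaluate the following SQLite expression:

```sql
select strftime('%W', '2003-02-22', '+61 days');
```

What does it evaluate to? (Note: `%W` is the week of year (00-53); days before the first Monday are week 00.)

16

First apply '+61 days': 2003-02-22 → 2003-04-24.
2003-04-24 is a Thursday. SQLite's %W counts Mondays since the year started; the result is 16.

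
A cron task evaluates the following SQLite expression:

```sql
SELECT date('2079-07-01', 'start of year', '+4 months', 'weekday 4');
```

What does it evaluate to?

`start of year` rewinds 2079-07-01 to 2079-01-01.
Adding +4 months to 2079-01-01 gives 2079-05-01.
`weekday 4` advances to the next Thursday; 2079-05-01 is a Monday, so it moves forward to 2079-05-04.

2079-05-04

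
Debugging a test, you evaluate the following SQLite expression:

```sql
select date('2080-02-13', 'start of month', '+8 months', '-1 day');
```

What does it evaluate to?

`start of month` rewinds 2080-02-13 to 2080-02-01.
Adding +8 months to 2080-02-01 gives 2080-10-01.
Going back 1 day from 2080-10-01 reaches 2080-09-30 (last day of September, 30 days).

2080-09-30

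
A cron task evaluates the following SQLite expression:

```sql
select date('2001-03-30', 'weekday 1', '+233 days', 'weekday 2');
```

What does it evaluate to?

2001-11-27

`weekday 1` advances to the next Monday; 2001-03-30 is a Friday, so it moves forward to 2001-04-02.
Applying '+233 days' to 2001-04-02: counting 233 days forward gives 2001-11-21.
`weekday 2` advances to the next Tuesday; 2001-11-21 is a Wednesday, so it moves forward to 2001-11-27.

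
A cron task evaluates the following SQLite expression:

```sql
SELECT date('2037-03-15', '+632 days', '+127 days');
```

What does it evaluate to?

2039-04-13

Applying '+632 days' to 2037-03-15: counting 632 days forward gives 2038-12-07.
Applying '+127 days' to 2038-12-07: counting 127 days forward gives 2039-04-13.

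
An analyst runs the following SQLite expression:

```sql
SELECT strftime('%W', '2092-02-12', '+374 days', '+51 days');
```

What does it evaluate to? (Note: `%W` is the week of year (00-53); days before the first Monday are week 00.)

14

First apply '+374 days', '+51 days': 2092-02-12 → 2093-04-12.
2093-04-12 is a Sunday. SQLite's %W counts Mondays since the year started; the result is 14.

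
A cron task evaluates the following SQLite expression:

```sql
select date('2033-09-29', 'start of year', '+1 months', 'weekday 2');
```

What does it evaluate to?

2033-02-01

`start of year` rewinds 2033-09-29 to 2033-01-01.
Adding +1 month to 2033-01-01 gives 2033-02-01.
`weekday 2` advances to the next Tuesday; 2033-02-01 is already a Tuesday, so it stays at 2033-02-01.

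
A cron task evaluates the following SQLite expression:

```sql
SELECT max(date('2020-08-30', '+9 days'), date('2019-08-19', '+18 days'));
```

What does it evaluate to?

date('2020-08-30', '+9 days') → 2020-09-08.
date('2019-08-19', '+18 days') → 2019-09-06.
Later of the two is 2020-09-08.

2020-09-08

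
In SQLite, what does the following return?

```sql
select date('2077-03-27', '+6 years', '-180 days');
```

Adding +6 years to 2077-03-27 gives 2083-03-27.
Applying '-180 days' to 2083-03-27: counting 180 days back gives 2082-09-28.

2082-09-28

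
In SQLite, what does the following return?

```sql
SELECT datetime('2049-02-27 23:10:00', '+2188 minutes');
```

2188 minutes = 36h 28m; +2188 minutes from 2049-02-27 23:10:00 is 2049-03-01 11:38:00 (crosses midnight).

2049-03-01 11:38:00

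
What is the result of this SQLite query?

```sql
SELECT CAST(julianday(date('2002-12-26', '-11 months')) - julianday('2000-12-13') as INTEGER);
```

Adding -11 months to 2002-12-26 gives 2002-01-26.
18 days remain in December 2000 after the 13th (31 − 13).
Full months from January 2001 through December 2001 contribute their day counts.
Then 26 days into January 2002.
Total: 18 + 31 + 28 + 31 + 30 + 31 + 30 + 31 + 31 + 30 + 31 + 30 + 31 + 26 = 409.

409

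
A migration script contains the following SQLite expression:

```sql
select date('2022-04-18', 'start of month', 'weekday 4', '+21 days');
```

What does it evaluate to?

2022-04-28

`start of month` rewinds 2022-04-18 to 2022-04-01.
`weekday 4` advances to the next Thursday; 2022-04-01 is a Friday, so it moves forward to 2022-04-07.
Advancing 21 more days within April lands on 2022-04-28.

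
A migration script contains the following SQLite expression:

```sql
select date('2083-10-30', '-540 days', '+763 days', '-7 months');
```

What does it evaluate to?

Applying '-540 days' to 2083-10-30: counting 540 days back gives 2082-05-08.
Applying '+763 days' to 2082-05-08: counting 763 days forward gives 2084-06-09.
Adding -7 months to 2084-06-09 gives 2083-11-09.

2083-11-09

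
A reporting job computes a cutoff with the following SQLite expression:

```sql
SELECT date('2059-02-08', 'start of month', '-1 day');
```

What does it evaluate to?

`start of month` rewinds 2059-02-08 to 2059-02-01.
Going back 1 day from 2059-02-01 reaches 2059-01-31 (last day of January, 31 days).

2059-01-31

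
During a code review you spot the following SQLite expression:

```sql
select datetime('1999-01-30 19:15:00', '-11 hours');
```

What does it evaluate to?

1999-01-30 08:15:00

-11 hours from 1999-01-30 19:15:00 is 1999-01-30 08:15:00.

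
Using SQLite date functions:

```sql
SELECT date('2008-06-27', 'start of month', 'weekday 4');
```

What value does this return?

2008-06-05

`start of month` rewinds 2008-06-27 to 2008-06-01.
`weekday 4` advances to the next Thursday; 2008-06-01 is a Sunday, so it moves forward to 2008-06-05.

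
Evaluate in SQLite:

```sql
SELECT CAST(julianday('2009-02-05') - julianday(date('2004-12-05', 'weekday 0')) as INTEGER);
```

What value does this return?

`weekday 0` advances to the next Sunday; 2004-12-05 is already a Sunday, so it stays at 2004-12-05.
26 days remain in December 2004 after the 5th (31 − 5).
Full months from January 2005 through January 2009 contribute their day counts.
Then 5 days into February 2009.
Total: 26 + 31 + 28 + 31 + 30 + 31 + 30 + 31 + 31 + 30 + 31 + 30 + 31 + 31 + 28 + 31 + 30 + 31 + 30 + 31 + 31 + 30 + 31 + 30 + 31 + 31 + 28 + 31 + 30 + 31 + 30 + 31 + 31 + 30 + 31 + 30 + 31 + 31 + 29 + 31 + 30 + 31 + 30 + 31 + 31 + 30 + 31 + 30 + 31 + 31 + 5 = 1523.

1523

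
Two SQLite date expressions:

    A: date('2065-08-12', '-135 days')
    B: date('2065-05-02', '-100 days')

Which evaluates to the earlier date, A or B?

B

A = 2065-03-30.
B = 2065-01-22.
B is earlier.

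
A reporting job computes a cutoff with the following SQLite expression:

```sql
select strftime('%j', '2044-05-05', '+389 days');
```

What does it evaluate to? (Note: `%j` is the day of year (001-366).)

149

First apply '+389 days': 2044-05-05 → 2045-05-29.
Day-of-year for 2045-05-29: days since 2045-01-01 inclusive = 149, zero-padded to 149.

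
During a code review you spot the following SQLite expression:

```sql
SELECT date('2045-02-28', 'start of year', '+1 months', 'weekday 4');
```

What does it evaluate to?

`start of year` rewinds 2045-02-28 to 2045-01-01.
Adding +1 month to 2045-01-01 gives 2045-02-01.
`weekday 4` advances to the next Thursday; 2045-02-01 is a Wednesday, so it moves forward to 2045-02-02.

2045-02-02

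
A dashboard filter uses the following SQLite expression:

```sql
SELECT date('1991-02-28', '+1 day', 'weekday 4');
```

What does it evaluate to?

1991-03-07

February 1991 has 28 days; 0 remain after the 28th, so 1 days reach 1991-03-01.
`weekday 4` advances to the next Thursday; 1991-03-01 is a Friday, so it moves forward to 1991-03-07.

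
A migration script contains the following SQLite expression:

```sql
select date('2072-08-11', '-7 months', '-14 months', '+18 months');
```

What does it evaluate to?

2072-05-11

Adding -7 months to 2072-08-11 gives 2072-01-11.
Adding -14 months to 2072-01-11 gives 2070-11-11.
Adding +18 months to 2070-11-11 gives 2072-05-11.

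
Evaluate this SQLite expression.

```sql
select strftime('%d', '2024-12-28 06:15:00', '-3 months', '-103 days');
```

First apply '-3 months', '-103 days': 2024-12-28 06:15:00 → 2024-06-17 06:15:00.
`%d` extracts the 2-digit day of month: 17.

17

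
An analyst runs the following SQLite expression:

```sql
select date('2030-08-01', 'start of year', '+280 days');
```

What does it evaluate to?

2030-10-08

`start of year` rewinds 2030-08-01 to 2030-01-01.
Applying '+280 days' to 2030-01-01: counting 280 days forward gives 2030-10-08.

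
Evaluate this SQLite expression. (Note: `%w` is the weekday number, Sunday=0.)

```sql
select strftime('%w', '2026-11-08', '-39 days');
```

3

First apply '-39 days': 2026-11-08 → 2026-09-30.
2026-09-30 is a Wednesday; with Sunday=0 that is 3.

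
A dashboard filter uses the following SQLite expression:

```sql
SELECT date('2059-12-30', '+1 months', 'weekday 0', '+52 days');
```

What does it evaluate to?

Adding +1 month to 2059-12-30 gives 2060-01-30.
`weekday 0` advances to the next Sunday; 2060-01-30 is a Friday, so it moves forward to 2060-02-01.
Applying '+52 days' to 2060-02-01: counting 52 days forward gives 2060-03-24.

2060-03-24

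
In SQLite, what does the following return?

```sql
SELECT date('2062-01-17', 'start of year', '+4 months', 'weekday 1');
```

2062-05-01

`start of year` rewinds 2062-01-17 to 2062-01-01.
Adding +4 months to 2062-01-01 gives 2062-05-01.
`weekday 1` advances to the next Monday; 2062-05-01 is already a Monday, so it stays at 2062-05-01.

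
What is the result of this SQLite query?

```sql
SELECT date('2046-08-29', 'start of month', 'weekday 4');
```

2046-08-02

`start of month` rewinds 2046-08-29 to 2046-08-01.
`weekday 4` advances to the next Thursday; 2046-08-01 is a Wednesday, so it moves forward to 2046-08-02.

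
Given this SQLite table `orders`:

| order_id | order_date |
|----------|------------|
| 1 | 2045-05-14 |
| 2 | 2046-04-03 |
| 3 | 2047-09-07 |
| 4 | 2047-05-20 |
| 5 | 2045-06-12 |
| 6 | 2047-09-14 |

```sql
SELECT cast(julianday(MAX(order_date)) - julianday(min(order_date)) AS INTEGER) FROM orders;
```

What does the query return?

853

MIN = 2045-05-14, MAX = 2047-09-14.
17 days remain in May 2045 after the 14th (31 − 14).
Full months from June 2045 through August 2047 contribute their day counts.
Then 14 days into September 2047.
Total: 17 + 30 + 31 + 31 + 30 + 31 + 30 + 31 + 31 + 28 + 31 + 30 + 31 + 30 + 31 + 31 + 30 + 31 + 30 + 31 + 31 + 28 + 31 + 30 + 31 + 30 + 31 + 31 + 14 = 853.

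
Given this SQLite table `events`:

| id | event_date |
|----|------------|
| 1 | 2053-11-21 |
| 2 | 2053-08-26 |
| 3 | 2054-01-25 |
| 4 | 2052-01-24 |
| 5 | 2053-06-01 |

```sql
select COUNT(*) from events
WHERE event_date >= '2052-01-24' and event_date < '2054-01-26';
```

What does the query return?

5

Rows in [2052-01-24, 2054-01-26): 2053-11-21, 2053-08-26, 2054-01-25, 2052-01-24, 2053-06-01 → 5 rows.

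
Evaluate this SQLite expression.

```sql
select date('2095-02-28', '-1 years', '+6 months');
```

2094-08-28

Adding -1 year to 2095-02-28 gives 2094-02-28.
Adding +6 months to 2094-02-28 gives 2094-08-28.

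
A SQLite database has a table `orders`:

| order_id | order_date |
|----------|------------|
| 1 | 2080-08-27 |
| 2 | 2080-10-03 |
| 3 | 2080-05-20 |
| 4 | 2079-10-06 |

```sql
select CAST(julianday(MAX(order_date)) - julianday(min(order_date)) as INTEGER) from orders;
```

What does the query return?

363

MIN = 2079-10-06, MAX = 2080-10-03.
25 days remain in October 2079 after the 6th (31 − 6).
Full months from November 2079 through September 2080 contribute their day counts.
Then 3 days into October 2080.
Total: 25 + 30 + 31 + 31 + 29 + 31 + 30 + 31 + 30 + 31 + 31 + 30 + 3 = 363.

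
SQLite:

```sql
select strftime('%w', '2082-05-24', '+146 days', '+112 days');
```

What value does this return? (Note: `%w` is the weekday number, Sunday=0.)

6

First apply '+146 days', '+112 days': 2082-05-24 → 2083-02-06.
2083-02-06 is a Saturday; with Sunday=0 that is 6.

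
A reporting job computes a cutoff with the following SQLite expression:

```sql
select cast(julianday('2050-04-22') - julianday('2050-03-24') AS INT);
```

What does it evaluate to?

29

7 days remain in March 2050 after the 24th (31 − 24).
Then 22 days into April 2050.
Total: 7 + 22 = 29.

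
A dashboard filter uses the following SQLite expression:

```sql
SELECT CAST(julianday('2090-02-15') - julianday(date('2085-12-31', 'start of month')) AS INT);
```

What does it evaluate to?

1537

`start of month` rewinds 2085-12-31 to 2085-12-01.
30 days remain in December 2085 after the 1st (31 − 1).
Full months from January 2086 through January 2090 contribute their day counts.
Then 15 days into February 2090.
Total: 30 + 31 + 28 + 31 + 30 + 31 + 30 + 31 + 31 + 30 + 31 + 30 + 31 + 31 + 28 + 31 + 30 + 31 + 30 + 31 + 31 + 30 + 31 + 30 + 31 + 31 + 29 + 31 + 30 + 31 + 30 + 31 + 31 + 30 + 31 + 30 + 31 + 31 + 28 + 31 + 30 + 31 + 30 + 31 + 31 + 30 + 31 + 30 + 31 + 31 + 15 = 1537.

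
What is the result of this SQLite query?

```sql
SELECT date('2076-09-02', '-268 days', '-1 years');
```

Applying '-268 days' to 2076-09-02: counting 268 days back gives 2075-12-09.
Adding -1 year to 2075-12-09 gives 2074-12-09.

2074-12-09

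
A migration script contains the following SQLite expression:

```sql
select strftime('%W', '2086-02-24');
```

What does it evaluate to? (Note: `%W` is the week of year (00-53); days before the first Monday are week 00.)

07

2086-02-24 is a Sunday. SQLite's %W counts Mondays since the year started; the result is 07.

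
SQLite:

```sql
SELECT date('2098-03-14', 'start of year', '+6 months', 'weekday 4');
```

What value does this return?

`start of year` rewinds 2098-03-14 to 2098-01-01.
Adding +6 months to 2098-01-01 gives 2098-07-01.
`weekday 4` advances to the next Thursday; 2098-07-01 is a Tuesday, so it moves forward to 2098-07-03.

2098-07-03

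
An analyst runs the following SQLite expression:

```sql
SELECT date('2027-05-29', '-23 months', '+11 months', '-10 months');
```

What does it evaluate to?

2025-07-29

Adding -23 months to 2027-05-29 gives 2025-06-29.
Adding +11 months to 2025-06-29 gives 2026-05-29.
Adding -10 months to 2026-05-29 gives 2025-07-29.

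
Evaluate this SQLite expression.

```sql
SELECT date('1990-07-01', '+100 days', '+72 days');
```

1990-12-20

Applying '+100 days' to 1990-07-01: counting 100 days forward gives 1990-10-09.
Applying '+72 days' to 1990-10-09: counting 72 days forward gives 1990-12-20.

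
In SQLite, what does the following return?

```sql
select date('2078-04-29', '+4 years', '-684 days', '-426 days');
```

Adding +4 years to 2078-04-29 gives 2082-04-29.
Applying '-684 days' to 2082-04-29: counting 684 days back gives 2080-06-14.
Applying '-426 days' to 2080-06-14: counting 426 days back gives 2079-04-15.

2079-04-15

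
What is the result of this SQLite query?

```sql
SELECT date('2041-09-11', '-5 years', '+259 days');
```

Adding -5 years to 2041-09-11 gives 2036-09-11.
Applying '+259 days' to 2036-09-11: counting 259 days forward gives 2037-05-28.

2037-05-28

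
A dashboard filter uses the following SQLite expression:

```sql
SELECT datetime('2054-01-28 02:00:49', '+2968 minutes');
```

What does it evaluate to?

2054-01-30 03:28:49

2968 minutes = 49h 28m; +2968 minutes from 2054-01-28 02:00:49 is 2054-01-30 03:28:49 (crosses midnight).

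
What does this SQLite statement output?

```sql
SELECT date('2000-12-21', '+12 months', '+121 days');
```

2002-04-21

Adding +12 months to 2000-12-21 gives 2001-12-21.
Applying '+121 days' to 2001-12-21: counting 121 days forward gives 2002-04-21.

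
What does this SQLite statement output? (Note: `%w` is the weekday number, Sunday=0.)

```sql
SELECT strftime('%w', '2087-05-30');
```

2087-05-30 is a Friday; with Sunday=0 that is 5.

5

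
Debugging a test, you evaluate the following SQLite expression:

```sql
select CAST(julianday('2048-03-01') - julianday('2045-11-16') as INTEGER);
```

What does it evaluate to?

14 days remain in November 2045 after the 16th (30 − 16).
Full months from December 2045 through February 2048 contribute their day counts.
Then 1 day into March 2048.
Total: 14 + 31 + 31 + 28 + 31 + 30 + 31 + 30 + 31 + 31 + 30 + 31 + 30 + 31 + 31 + 28 + 31 + 30 + 31 + 30 + 31 + 31 + 30 + 31 + 30 + 31 + 31 + 29 + 1 = 836.

836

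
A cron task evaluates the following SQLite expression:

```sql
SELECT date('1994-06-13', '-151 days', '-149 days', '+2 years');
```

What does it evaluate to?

1995-08-17

Applying '-151 days' to 1994-06-13: counting 151 days back gives 1994-01-13.
Applying '-149 days' to 1994-01-13: counting 149 days back gives 1993-08-17.
Adding +2 years to 1993-08-17 gives 1995-08-17.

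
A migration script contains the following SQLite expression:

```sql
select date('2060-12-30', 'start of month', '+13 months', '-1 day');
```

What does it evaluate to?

2061-12-31

`start of month` rewinds 2060-12-30 to 2060-12-01.
Adding +13 months to 2060-12-01 gives 2062-01-01.
Going back 1 day from 2062-01-01 reaches 2061-12-31 (last day of December, 31 days).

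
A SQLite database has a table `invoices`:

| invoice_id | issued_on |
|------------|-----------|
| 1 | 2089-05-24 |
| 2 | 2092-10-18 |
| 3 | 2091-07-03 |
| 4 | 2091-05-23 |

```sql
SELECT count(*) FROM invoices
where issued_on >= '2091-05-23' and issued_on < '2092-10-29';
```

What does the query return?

Rows in [2091-05-23, 2092-10-29): 2092-10-18, 2091-07-03, 2091-05-23 → 3 rows.

3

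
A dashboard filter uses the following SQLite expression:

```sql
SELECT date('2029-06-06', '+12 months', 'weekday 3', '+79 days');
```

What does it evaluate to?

2030-08-30

Adding +12 months to 2029-06-06 gives 2030-06-06.
`weekday 3` advances to the next Wednesday; 2030-06-06 is a Thursday, so it moves forward to 2030-06-12.
Applying '+79 days' to 2030-06-12: counting 79 days forward gives 2030-08-30.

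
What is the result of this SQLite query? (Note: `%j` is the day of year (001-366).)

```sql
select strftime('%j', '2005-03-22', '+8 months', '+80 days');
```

First apply '+8 months', '+80 days': 2005-03-22 → 2006-02-10.
Day-of-year for 2006-02-10: days since 2006-01-01 inclusive = 41, zero-padded to 041.

041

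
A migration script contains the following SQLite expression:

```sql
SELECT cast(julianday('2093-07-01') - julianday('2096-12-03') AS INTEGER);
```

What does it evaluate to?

-1251

30 days remain in July 2093 after the 1st (31 − 1).
Full months from August 2093 through November 2096 contribute their day counts.
Then 3 days into December 2096.
Total: 30 + 31 + 30 + 31 + 30 + 31 + 31 + 28 + 31 + 30 + 31 + 30 + 31 + 31 + 30 + 31 + 30 + 31 + 31 + 28 + 31 + 30 + 31 + 30 + 31 + 31 + 30 + 31 + 30 + 31 + 31 + 29 + 31 + 30 + 31 + 30 + 31 + 31 + 30 + 31 + 30 + 3 = 1251.
The subtraction is earlier − later, so the result is −1251 → -1251.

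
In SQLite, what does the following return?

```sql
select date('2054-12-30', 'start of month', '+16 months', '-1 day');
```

2056-03-31

`start of month` rewinds 2054-12-30 to 2054-12-01.
Adding +16 months to 2054-12-01 gives 2056-04-01.
Going back 1 day from 2056-04-01 reaches 2056-03-31 (last day of March, 31 days).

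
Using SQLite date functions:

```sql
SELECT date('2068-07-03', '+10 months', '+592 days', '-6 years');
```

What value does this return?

2064-12-16

Adding +10 months to 2068-07-03 gives 2069-05-03.
Applying '+592 days' to 2069-05-03: counting 592 days forward gives 2070-12-16.
Adding -6 years to 2070-12-16 gives 2064-12-16.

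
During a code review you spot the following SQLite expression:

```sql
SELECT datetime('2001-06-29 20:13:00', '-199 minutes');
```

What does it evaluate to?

199 minutes = 3h 19m; -199 minutes from 2001-06-29 20:13:00 is 2001-06-29 16:54:00.

2001-06-29 16:54:00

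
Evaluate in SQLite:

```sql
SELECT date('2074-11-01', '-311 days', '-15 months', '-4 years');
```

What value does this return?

2068-09-25

Applying '-311 days' to 2074-11-01: counting 311 days back gives 2073-12-25.
Adding -15 months to 2073-12-25 gives 2072-09-25.
Adding -4 years to 2072-09-25 gives 2068-09-25.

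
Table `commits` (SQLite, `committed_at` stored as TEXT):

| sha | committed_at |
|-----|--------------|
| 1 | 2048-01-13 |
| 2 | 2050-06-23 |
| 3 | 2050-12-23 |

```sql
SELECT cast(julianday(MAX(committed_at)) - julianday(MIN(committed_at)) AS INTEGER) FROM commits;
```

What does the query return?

1075

MIN = 2048-01-13, MAX = 2050-12-23.
18 days remain in January 2048 after the 13th (31 − 13).
Full months from February 2048 through November 2050 contribute their day counts.
Then 23 days into December 2050.
Total: 18 + 29 + 31 + 30 + 31 + 30 + 31 + 31 + 30 + 31 + 30 + 31 + 31 + 28 + 31 + 30 + 31 + 30 + 31 + 31 + 30 + 31 + 30 + 31 + 31 + 28 + 31 + 30 + 31 + 30 + 31 + 31 + 30 + 31 + 30 + 23 = 1075.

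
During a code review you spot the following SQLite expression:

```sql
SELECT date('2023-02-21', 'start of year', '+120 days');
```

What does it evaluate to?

2023-05-01

`start of year` rewinds 2023-02-21 to 2023-01-01.
Applying '+120 days' to 2023-01-01: counting 120 days forward gives 2023-05-01.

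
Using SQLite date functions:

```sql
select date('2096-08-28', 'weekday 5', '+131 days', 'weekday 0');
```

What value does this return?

`weekday 5` advances to the next Friday; 2096-08-28 is a Tuesday, so it moves forward to 2096-08-31.
Applying '+131 days' to 2096-08-31: counting 131 days forward gives 2097-01-09.
`weekday 0` advances to the next Sunday; 2097-01-09 is a Wednesday, so it moves forward to 2097-01-13.

2097-01-13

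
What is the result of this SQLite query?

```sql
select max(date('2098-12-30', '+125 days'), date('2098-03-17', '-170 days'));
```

2099-05-04

date('2098-12-30', '+125 days') → 2099-05-04.
date('2098-03-17', '-170 days') → 2097-09-28.
Later of the two is 2099-05-04.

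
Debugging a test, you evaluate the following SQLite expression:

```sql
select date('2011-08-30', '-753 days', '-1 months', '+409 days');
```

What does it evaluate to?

Applying '-753 days' to 2011-08-30: counting 753 days back gives 2009-08-07.
Adding -1 month to 2009-08-07 gives 2009-07-07.
Applying '+409 days' to 2009-07-07: counting 409 days forward gives 2010-08-20.

2010-08-20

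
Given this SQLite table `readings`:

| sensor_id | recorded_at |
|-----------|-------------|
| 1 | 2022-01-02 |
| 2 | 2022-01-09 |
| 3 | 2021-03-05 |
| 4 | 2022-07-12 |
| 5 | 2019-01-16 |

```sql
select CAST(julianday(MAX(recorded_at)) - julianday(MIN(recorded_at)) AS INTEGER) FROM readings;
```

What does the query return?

1273

MIN = 2019-01-16, MAX = 2022-07-12.
15 days remain in January 2019 after the 16th (31 − 16).
Full months from February 2019 through June 2022 contribute their day counts.
Then 12 days into July 2022.
Total: 15 + 28 + 31 + 30 + 31 + 30 + 31 + 31 + 30 + 31 + 30 + 31 + 31 + 29 + 31 + 30 + 31 + 30 + 31 + 31 + 30 + 31 + 30 + 31 + 31 + 28 + 31 + 30 + 31 + 30 + 31 + 31 + 30 + 31 + 30 + 31 + 31 + 28 + 31 + 30 + 31 + 30 + 12 = 1273.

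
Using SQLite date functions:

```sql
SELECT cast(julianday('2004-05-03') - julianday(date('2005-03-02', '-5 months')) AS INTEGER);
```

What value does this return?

-152

Adding -5 months to 2005-03-02 gives 2004-10-02.
28 days remain in May 2004 after the 3rd (31 − 3).
June 2004: 30 days.
July 2004: 31 days.
August 2004: 31 days.
September 2004: 30 days.
Then 2 days into October 2004.
Total: 28 + 30 + 31 + 31 + 30 + 2 = 152.
The subtraction is earlier − later, so the result is −152 → -152.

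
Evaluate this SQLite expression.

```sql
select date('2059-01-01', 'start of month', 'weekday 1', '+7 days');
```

2059-01-13

`start of month` rewinds 2059-01-01 to 2059-01-01.
`weekday 1` advances to the next Monday; 2059-01-01 is a Wednesday, so it moves forward to 2059-01-06.
Advancing 7 more days within January lands on 2059-01-13.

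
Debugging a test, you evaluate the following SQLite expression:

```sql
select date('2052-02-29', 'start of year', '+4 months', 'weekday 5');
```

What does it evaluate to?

2052-05-03

`start of year` rewinds 2052-02-29 to 2052-01-01.
Adding +4 months to 2052-01-01 gives 2052-05-01.
`weekday 5` advances to the next Friday; 2052-05-01 is a Wednesday, so it moves forward to 2052-05-03.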